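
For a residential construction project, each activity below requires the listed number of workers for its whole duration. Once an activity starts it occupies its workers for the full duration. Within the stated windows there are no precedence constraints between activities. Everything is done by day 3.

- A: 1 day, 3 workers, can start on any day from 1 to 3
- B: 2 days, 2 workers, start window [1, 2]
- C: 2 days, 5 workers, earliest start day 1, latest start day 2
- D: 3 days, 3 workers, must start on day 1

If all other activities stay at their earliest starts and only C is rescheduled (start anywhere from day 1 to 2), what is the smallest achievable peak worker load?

10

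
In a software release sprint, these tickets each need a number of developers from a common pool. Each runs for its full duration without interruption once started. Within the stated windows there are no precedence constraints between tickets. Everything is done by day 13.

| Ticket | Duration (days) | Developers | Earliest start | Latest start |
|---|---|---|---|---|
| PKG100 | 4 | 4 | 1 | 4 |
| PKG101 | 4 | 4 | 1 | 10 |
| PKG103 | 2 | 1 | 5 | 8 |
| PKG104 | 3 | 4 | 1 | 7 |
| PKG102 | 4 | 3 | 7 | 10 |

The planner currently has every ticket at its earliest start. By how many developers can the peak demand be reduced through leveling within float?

5

Early-start peak: d1:12  d2:12  d3:12  d4:8  d5:1  d6:1  d7:3  d8:3  d9:3  d10:3  d11:0  d12:0  d13:0 ⇒ 12.
Leveled (PKG100@1, PKG101@8, PKG103@5, PKG104@5, PKG102@7): d1:4  d2:4  d3:4  d4:4  d5:5  d6:5  d7:7  d8:7  d9:7  d10:7  d11:4  d12:0  d13:0 ⇒ 7.
Reduction 12 − 7 = 5.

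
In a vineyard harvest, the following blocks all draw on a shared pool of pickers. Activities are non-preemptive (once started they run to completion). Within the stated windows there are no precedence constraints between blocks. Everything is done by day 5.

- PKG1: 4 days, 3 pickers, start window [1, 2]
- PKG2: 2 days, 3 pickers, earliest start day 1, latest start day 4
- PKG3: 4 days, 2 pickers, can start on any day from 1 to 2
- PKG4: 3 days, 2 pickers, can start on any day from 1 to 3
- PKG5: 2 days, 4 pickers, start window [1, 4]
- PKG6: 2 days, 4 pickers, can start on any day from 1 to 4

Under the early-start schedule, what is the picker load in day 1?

18

At early start, day 1 has: PKG1, PKG2, PKG3, PKG4, PKG5, PKG6.
Demand: 3 + 3 + 2 + 2 + 4 + 4 = 18.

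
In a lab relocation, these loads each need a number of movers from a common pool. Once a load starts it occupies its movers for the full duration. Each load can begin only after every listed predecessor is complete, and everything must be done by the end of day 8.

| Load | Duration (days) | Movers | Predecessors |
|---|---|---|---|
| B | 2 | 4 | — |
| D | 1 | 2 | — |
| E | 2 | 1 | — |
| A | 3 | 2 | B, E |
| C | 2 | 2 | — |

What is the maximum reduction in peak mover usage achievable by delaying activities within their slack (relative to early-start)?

5

Early-start peak: d1:9  d2:7  d3:2  d4:2  d5:2  d6:0  d7:0  d8:0 ⇒ 9.
Leveled (B@1, D@3, E@3, A@5, C@4): d1:4  d2:4  d3:3  d4:3  d5:4  d6:2  d7:2  d8:0 ⇒ 4.
Reduction 9 − 4 = 5.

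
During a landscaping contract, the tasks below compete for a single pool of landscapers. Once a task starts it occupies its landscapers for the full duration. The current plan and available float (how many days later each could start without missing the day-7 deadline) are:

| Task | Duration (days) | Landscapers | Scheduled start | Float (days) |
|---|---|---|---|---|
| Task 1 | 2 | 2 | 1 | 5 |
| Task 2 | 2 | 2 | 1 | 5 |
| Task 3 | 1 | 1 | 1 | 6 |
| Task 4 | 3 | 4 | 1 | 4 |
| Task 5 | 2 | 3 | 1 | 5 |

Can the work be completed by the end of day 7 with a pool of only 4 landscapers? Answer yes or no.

yes

Schedule Task 1@1, Task 2@1, Task 3@3, Task 4@5, Task 5@3: d1:4  d2:4  d3:4  d4:3  d5:4  d6:4  d7:4 — peak 4 ≤ 4.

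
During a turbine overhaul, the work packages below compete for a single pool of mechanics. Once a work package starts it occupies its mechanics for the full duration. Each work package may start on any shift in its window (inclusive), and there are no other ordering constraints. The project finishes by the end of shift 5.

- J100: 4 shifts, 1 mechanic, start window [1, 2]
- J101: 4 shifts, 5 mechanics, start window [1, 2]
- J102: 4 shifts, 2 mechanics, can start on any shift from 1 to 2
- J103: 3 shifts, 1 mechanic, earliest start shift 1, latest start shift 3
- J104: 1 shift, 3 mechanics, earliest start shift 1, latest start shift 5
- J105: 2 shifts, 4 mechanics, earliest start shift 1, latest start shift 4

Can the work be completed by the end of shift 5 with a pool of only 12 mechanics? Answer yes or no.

Schedule J100@1, J101@1, J102@1, J103@1, J104@1, J105@4: s1:12  s2:9  s3:9  s4:12  s5:4 — peak 12 ≤ 12.

yes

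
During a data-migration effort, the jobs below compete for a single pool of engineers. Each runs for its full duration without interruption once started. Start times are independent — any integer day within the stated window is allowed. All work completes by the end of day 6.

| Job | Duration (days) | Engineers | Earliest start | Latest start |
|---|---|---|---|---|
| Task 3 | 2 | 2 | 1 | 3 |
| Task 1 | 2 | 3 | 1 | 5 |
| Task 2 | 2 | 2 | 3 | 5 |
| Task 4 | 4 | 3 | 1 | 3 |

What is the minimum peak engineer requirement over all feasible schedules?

Early-start (Task 3@1, Task 1@1, Task 2@3, Task 4@1) gives peak 8: d1:8  d2:8  d3:5  d4:5  d5:0  d6:0.
Shift Task 4→3.
Schedule Task 3@1, Task 1@1, Task 2@3, Task 4@3: d1:5  d2:5  d3:5  d4:5  d5:3  d6:3 — peak 5.
Total engineer-days = 26 over 6 days ⇒ peak ≥ ⌈26/6⌉ = 5, so 5 is optimal.

5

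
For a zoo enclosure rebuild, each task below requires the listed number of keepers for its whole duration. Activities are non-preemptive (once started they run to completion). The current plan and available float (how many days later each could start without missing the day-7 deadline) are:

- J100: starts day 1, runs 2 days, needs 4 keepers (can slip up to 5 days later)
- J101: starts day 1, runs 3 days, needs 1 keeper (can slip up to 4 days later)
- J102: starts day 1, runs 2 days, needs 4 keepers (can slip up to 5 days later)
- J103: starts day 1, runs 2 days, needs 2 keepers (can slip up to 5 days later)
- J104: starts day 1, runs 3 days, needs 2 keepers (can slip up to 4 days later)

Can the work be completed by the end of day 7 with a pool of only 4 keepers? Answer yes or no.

Total keeper-days = 29; over 7 days the average is 29/7 > 4, so some day must exceed 4.

no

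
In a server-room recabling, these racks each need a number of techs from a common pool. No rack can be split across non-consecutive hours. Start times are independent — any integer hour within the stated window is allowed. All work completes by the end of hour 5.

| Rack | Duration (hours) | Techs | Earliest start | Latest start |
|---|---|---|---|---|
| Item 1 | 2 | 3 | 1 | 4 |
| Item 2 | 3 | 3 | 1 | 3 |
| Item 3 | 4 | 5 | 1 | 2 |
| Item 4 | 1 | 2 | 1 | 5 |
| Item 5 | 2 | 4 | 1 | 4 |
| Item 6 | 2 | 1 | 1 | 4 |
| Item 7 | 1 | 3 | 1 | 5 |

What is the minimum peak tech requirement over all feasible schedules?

11

Early-start (Item 1@1, Item 2@1, Item 3@1, Item 4@1, Item 5@1, Item 6@1, Item 7@1) gives peak 21: h1:21  h2:16  h3:8  h4:5  h5:0.
Shift Item 4→3, Item 5→4, Item 6→3, Item 7→5.
Schedule Item 1@1, Item 2@1, Item 3@1, Item 4@3, Item 5@4, Item 6@3, Item 7@5: h1:11  h2:11  h3:11  h4:10  h5:7 — peak 11.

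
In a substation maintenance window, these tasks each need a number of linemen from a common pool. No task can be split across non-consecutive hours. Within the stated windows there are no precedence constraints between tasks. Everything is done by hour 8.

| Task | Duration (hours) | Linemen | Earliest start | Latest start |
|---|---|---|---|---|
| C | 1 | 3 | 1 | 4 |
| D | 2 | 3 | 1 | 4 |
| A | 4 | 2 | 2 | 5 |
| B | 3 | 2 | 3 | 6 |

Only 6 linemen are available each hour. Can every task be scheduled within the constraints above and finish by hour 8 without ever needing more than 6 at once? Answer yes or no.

yes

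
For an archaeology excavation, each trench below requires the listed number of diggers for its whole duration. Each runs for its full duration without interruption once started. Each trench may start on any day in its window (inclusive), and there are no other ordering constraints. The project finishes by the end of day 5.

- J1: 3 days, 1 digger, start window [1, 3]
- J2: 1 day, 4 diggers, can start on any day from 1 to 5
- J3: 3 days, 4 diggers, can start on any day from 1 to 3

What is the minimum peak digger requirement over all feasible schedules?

5

Early-start (J1@1, J2@1, J3@1) gives peak 9: d1:9  d2:5  d3:5  d4:0  d5:0.
Shift J3→2.
Schedule J1@1, J2@1, J3@2: d1:5  d2:5  d3:5  d4:4  d5:0 — peak 5.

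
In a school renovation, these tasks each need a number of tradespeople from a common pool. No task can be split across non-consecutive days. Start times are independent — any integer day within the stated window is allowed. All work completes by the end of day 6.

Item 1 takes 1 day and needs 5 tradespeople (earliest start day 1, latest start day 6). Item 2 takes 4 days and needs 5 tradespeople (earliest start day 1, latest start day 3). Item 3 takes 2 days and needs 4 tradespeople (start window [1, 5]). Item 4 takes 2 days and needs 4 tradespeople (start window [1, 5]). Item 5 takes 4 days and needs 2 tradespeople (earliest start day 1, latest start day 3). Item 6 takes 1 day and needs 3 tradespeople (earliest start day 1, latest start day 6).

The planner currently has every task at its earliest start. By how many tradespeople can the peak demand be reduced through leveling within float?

13

Early-start peak: d1:23  d2:15  d3:7  d4:7  d5:0  d6:0 ⇒ 23.
Leveled (Item 1@1, Item 2@1, Item 3@5, Item 4@5, Item 5@2, Item 6@2): d1:10  d2:10  d3:7  d4:7  d5:10  d6:8 ⇒ 10.
Reduction 23 − 10 = 13.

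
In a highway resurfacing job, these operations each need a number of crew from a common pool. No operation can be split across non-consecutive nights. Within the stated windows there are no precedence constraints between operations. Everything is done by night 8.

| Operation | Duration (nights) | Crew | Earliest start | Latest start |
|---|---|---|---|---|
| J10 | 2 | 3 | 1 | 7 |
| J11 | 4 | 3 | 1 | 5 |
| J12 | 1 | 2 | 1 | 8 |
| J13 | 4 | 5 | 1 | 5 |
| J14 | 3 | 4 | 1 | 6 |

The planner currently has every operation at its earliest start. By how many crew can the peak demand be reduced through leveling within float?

9

Early-start peak: n1:17  n2:15  n3:12  n4:8  n5:0  n6:0  n7:0  n8:0 ⇒ 17.
Leveled (J10@1, J11@3, J12@1, J13@2, J14@6): n1:5  n2:8  n3:8  n4:8  n5:8  n6:7  n7:4  n8:4 ⇒ 8.
Reduction 17 − 8 = 9.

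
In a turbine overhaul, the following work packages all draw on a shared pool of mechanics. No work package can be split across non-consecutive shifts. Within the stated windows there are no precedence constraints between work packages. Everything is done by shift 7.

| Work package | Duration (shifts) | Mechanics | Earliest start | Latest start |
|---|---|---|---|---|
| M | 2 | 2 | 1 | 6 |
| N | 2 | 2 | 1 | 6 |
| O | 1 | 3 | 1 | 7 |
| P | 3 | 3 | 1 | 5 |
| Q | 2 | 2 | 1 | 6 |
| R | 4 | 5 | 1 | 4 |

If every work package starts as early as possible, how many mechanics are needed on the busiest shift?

17

Early-start schedule: M@1, N@1, O@1, P@1, Q@1, R@1.
Load per shift: shift 1: 17, shift 2: 14, shift 3: 8, shift 4: 5, shift 5: 0, shift 6: 0, shift 7: 0.
Peak is 17.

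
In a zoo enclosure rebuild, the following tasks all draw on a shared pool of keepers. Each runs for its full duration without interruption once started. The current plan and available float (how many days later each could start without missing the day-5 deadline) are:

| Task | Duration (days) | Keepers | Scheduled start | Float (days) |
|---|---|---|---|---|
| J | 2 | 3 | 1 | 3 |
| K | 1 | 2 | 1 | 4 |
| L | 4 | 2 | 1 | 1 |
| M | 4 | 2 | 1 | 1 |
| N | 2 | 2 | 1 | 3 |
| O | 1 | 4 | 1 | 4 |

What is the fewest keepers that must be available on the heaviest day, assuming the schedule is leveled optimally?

Early-start (J@1, K@1, L@1, M@1, N@1, O@1) gives peak 15: d1:15  d2:9  d3:4  d4:4  d5:0.
Shift M→2, N→3, O→5.
Schedule J@1, K@1, L@1, M@2, N@3, O@5: d1:7  d2:7  d3:6  d4:6  d5:6 — peak 7.
Total keeper-days = 32 over 5 days ⇒ peak ≥ ⌈32/5⌉ = 7, so 7 is optimal.

7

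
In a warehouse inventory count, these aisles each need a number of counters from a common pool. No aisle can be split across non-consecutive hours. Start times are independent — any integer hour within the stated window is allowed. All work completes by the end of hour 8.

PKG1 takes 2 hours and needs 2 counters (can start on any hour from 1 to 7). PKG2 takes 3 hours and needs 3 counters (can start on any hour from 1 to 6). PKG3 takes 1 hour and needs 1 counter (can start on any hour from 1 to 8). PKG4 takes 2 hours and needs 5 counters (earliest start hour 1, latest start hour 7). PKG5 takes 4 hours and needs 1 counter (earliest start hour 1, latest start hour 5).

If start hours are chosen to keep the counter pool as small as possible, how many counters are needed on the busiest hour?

5

Early-start (PKG1@1, PKG2@1, PKG3@1, PKG4@1, PKG5@1) gives peak 12: h1:12  h2:11  h3:4  h4:1  h5:0  h6:0  h7:0  h8:0.
Shift PKG3→3, PKG4→7, PKG5→3.
Schedule PKG1@1, PKG2@1, PKG3@3, PKG4@7, PKG5@3: h1:5  h2:5  h3:5  h4:1  h5:1  h6:1  h7:5  h8:5 — peak 5.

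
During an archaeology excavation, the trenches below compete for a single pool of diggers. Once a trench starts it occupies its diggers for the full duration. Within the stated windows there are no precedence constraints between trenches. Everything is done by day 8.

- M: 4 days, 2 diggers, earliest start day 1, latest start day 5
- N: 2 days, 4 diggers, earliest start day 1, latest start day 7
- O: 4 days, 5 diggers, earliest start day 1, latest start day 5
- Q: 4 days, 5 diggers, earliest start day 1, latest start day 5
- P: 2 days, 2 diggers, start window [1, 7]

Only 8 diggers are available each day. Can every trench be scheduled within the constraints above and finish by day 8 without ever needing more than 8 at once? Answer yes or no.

The minimum achievable peak is 9; 8 < 9, so no feasible schedule stays within the cap.

no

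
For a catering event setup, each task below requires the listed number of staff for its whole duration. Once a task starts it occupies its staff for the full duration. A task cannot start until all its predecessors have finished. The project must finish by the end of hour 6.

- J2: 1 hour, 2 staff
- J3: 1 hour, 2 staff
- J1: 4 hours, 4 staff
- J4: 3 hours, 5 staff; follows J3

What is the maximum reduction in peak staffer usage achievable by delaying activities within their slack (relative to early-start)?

Early-start peak: h1:8  h2:9  h3:9  h4:9  h5:0  h6:0 ⇒ 9.
Leveled (J2@1, J3@1, J1@1, J4@2): h1:8  h2:9  h3:9  h4:9  h5:0  h6:0 ⇒ 9.
Reduction 9 − 9 = 0.

0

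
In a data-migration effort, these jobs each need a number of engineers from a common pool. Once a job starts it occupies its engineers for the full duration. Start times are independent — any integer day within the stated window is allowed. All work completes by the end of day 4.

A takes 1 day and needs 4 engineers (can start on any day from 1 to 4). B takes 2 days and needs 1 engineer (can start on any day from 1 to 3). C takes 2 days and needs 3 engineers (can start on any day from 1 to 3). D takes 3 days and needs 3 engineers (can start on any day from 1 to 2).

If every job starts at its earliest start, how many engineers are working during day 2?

7

At early start, day 2 has: B, C, D.
Demand: 1 + 3 + 3 = 7.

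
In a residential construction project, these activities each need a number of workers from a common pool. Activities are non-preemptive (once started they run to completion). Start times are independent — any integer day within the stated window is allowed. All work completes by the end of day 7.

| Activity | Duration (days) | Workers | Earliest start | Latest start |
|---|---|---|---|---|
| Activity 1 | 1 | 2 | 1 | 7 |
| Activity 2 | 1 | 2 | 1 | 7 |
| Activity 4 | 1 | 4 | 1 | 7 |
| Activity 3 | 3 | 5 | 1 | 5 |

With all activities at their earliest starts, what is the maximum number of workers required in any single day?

13

Early-start schedule: Activity 1@1, Activity 2@1, Activity 4@1, Activity 3@1.
Load per day: day 1: 13, day 2: 5, day 3: 5, day 4: 0, day 5: 0, day 6: 0, day 7: 0.
Peak is 13.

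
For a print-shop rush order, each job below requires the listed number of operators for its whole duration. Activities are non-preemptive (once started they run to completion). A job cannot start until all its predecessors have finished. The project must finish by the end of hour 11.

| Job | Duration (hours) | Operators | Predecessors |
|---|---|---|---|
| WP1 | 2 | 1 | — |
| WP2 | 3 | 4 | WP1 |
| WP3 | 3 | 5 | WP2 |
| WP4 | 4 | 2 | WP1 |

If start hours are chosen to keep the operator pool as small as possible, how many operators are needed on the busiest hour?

Early-start (WP1@1, WP2@3, WP3@6, WP4@3) gives peak 7: h1:1  h2:1  h3:6  h4:6  h5:6  h6:7  h7:5  h8:5  h9:0  h10:0  h11:0.
Shift WP3→7.
Schedule WP1@1, WP2@3, WP3@7, WP4@3: h1:1  h2:1  h3:6  h4:6  h5:6  h6:2  h7:5  h8:5  h9:5  h10:0  h11:0 — peak 6.

6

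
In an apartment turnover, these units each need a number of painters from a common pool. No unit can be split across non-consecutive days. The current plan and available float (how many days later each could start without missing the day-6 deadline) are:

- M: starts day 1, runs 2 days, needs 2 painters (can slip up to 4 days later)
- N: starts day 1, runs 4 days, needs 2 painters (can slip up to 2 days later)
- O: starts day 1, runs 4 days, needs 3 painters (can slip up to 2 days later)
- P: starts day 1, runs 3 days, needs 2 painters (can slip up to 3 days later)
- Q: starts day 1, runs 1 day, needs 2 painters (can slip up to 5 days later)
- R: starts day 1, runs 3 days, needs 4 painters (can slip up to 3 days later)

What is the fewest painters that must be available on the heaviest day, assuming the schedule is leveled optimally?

Early-start (M@1, N@1, O@1, P@1, Q@1, R@1) gives peak 15: d1:15  d2:13  d3:11  d4:5  d5:0  d6:0.
Shift Q→3, R→4.
Schedule M@1, N@1, O@1, P@1, Q@3, R@4: d1:9  d2:9  d3:9  d4:9  d5:4  d6:4 — peak 9.

9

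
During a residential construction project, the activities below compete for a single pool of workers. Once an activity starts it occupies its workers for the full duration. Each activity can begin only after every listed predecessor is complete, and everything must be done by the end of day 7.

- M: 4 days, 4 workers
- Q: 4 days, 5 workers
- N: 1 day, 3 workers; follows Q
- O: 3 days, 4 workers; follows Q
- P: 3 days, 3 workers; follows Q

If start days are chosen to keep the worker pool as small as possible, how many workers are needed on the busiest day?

Schedule M@1, Q@1, N@5, O@5, P@5: d1:9  d2:9  d3:9  d4:9  d5:10  d6:7  d7:7 — peak 10.
No arrangement of the 12 feasible schedules does better.

10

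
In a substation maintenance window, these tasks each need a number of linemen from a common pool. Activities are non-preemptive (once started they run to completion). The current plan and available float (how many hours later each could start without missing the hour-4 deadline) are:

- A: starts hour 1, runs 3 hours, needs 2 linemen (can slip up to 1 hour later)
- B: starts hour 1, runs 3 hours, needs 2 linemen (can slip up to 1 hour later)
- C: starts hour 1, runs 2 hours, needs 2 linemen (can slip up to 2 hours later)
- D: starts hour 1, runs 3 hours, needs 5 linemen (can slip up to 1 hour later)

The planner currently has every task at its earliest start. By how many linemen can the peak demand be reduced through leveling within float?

0

Early-start peak: h1:11  h2:11  h3:9  h4:0 ⇒ 11.
Leveled (A@1, B@1, C@1, D@1): h1:11  h2:11  h3:9  h4:0 ⇒ 11.
Reduction 11 − 11 = 0.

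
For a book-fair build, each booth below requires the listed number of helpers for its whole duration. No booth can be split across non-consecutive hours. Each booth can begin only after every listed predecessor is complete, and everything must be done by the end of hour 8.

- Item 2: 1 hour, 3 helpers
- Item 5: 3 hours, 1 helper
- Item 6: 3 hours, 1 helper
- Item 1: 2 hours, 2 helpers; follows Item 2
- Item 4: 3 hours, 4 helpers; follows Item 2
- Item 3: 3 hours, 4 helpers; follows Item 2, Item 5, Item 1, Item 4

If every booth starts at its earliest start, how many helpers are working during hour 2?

At early start, hour 2 has: Item 5, Item 6, Item 1, Item 4.
Demand: 1 + 1 + 2 + 4 = 8.

8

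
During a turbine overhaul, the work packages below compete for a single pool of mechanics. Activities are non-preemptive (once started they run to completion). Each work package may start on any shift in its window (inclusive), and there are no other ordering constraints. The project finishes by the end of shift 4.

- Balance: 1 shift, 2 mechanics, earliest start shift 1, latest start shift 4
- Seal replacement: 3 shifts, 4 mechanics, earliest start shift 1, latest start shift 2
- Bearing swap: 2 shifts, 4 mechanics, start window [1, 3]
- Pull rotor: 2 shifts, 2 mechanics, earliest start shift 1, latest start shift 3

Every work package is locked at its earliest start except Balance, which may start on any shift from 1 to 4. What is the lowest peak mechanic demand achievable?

10

Balance@1: s1:12  s2:10  s3:4  s4:0 → peak 12
Balance@2: s1:10  s2:12  s3:4  s4:0 → peak 12
Balance@3: s1:10  s2:10  s3:6  s4:0 → peak 10
Balance@4: s1:10  s2:10  s3:4  s4:2 → peak 10
Best is Balance@3, peak 10.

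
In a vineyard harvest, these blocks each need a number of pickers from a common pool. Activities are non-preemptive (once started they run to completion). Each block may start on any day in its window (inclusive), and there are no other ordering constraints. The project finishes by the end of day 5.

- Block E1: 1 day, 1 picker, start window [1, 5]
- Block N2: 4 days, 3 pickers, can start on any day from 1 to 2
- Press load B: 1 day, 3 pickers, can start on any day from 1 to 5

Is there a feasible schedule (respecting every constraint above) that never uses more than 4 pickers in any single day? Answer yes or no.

Schedule Block E1@1, Block N2@1, Press load B@5: d1:4  d2:3  d3:3  d4:3  d5:3 — peak 4 ≤ 4.

yes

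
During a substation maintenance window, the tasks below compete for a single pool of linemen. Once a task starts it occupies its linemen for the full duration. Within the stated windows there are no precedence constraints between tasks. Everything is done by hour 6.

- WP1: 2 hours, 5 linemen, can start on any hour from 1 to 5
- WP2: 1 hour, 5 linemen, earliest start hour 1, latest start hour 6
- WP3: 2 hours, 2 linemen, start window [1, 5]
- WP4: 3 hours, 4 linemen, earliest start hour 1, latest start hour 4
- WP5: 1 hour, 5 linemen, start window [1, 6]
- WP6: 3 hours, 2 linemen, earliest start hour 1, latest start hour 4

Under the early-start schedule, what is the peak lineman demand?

23

Early-start schedule: WP1@1, WP2@1, WP3@1, WP4@1, WP5@1, WP6@1.
Load per hour: hour 1: 23, hour 2: 13, hour 3: 6, hour 4: 0, hour 5: 0, hour 6: 0.
Peak is 23.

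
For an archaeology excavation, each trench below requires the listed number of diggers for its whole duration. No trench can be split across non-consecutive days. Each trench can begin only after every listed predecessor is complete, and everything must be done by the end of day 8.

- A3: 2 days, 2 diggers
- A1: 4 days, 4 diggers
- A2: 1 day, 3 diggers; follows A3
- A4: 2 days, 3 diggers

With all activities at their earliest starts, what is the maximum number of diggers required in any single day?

9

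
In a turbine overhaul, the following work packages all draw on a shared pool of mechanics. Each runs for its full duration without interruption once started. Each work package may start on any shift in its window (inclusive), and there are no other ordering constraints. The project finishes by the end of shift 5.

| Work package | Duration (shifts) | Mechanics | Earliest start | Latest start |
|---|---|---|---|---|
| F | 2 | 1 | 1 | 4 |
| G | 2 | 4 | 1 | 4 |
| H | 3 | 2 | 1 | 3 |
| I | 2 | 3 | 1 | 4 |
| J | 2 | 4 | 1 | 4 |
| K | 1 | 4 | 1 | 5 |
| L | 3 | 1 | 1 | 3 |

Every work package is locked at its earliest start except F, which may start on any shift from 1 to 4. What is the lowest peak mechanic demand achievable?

F@1: s1:19  s2:15  s3:3  s4:0  s5:0 → peak 19
F@2: s1:18  s2:15  s3:4  s4:0  s5:0 → peak 18
F@3: s1:18  s2:14  s3:4  s4:1  s5:0 → peak 18
F@4: s1:18  s2:14  s3:3  s4:1  s5:1 → peak 18
Best is F@2, peak 18.

18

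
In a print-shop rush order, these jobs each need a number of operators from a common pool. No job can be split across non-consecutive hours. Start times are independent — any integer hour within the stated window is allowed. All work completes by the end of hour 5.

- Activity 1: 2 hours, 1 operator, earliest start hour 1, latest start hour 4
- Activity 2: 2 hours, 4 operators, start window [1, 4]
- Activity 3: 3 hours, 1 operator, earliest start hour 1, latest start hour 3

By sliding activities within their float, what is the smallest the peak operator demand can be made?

Early-start (Activity 1@1, Activity 2@1, Activity 3@1) gives peak 6: h1:6  h2:6  h3:1  h4:0  h5:0.
Shift Activity 2→4.
Schedule Activity 1@1, Activity 2@4, Activity 3@1: h1:2  h2:2  h3:1  h4:4  h5:4 — peak 4.

4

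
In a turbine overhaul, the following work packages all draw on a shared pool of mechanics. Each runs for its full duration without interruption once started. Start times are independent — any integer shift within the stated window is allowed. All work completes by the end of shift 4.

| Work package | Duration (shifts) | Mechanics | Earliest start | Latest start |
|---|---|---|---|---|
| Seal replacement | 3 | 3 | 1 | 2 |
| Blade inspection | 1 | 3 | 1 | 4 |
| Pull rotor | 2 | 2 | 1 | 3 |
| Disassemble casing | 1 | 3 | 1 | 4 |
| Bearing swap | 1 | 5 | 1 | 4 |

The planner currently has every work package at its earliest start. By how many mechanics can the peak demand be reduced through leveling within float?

Early-start peak: s1:16  s2:5  s3:3  s4:0 ⇒ 16.
Leveled (Seal replacement@1, Blade inspection@1, Pull rotor@3, Disassemble casing@2, Bearing swap@4): s1:6  s2:6  s3:5  s4:7 ⇒ 7.
Reduction 16 − 7 = 9.

9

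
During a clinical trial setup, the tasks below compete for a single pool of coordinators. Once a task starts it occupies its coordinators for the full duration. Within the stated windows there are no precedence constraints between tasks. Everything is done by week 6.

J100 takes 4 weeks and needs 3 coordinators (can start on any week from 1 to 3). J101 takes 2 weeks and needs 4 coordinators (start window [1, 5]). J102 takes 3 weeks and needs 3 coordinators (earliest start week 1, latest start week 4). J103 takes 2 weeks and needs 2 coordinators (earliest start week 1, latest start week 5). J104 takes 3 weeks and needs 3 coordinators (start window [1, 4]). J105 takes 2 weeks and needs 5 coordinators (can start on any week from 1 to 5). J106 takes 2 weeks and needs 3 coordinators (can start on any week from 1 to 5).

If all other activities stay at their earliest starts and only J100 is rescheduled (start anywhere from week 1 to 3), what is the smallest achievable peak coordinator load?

J100@1: w1:23  w2:23  w3:9  w4:3  w5:0  w6:0 → peak 23
J100@2: w1:20  w2:23  w3:9  w4:3  w5:3  w6:0 → peak 23
J100@3: w1:20  w2:20  w3:9  w4:3  w5:3  w6:3 → peak 20
Best is J100@3, peak 20.

20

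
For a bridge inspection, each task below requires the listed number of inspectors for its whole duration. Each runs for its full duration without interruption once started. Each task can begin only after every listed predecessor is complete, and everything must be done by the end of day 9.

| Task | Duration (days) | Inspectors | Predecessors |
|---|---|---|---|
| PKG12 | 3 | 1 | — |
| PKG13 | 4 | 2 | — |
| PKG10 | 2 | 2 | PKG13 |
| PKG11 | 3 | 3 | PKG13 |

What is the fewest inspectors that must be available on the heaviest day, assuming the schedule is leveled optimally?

Early-start (PKG12@1, PKG13@1, PKG10@5, PKG11@5) gives peak 5: d1:3  d2:3  d3:3  d4:2  d5:5  d6:5  d7:3  d8:0  d9:0.
Shift PKG11→7.
Schedule PKG12@1, PKG13@1, PKG10@5, PKG11@7: d1:3  d2:3  d3:3  d4:2  d5:2  d6:2  d7:3  d8:3  d9:3 — peak 3.
Total inspector-days = 24 over 9 days ⇒ peak ≥ ⌈24/9⌉ = 3, so 3 is optimal.

3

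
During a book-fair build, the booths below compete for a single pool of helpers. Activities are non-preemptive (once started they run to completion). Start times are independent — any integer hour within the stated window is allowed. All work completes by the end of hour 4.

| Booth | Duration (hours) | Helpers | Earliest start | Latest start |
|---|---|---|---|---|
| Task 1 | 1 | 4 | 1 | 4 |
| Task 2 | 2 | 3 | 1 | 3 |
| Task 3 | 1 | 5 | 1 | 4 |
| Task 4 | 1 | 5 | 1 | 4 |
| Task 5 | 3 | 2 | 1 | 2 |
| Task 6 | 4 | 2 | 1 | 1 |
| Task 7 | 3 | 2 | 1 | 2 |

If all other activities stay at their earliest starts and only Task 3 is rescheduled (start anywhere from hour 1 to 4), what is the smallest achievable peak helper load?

Task 3@1: h1:23  h2:9  h3:6  h4:2 → peak 23
Task 3@2: h1:18  h2:14  h3:6  h4:2 → peak 18
Task 3@3: h1:18  h2:9  h3:11  h4:2 → peak 18
Task 3@4: h1:18  h2:9  h3:6  h4:7 → peak 18
Best is Task 3@2, peak 18.

18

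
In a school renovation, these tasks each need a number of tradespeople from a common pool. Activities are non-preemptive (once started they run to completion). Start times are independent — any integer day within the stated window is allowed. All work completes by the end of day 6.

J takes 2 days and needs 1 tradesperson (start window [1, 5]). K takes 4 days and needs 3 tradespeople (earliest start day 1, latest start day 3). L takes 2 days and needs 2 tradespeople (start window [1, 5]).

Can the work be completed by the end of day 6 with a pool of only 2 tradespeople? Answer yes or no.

no

Total tradesperson-days = 18; over 6 days the average is 18/6 > 2, so some day must exceed 2.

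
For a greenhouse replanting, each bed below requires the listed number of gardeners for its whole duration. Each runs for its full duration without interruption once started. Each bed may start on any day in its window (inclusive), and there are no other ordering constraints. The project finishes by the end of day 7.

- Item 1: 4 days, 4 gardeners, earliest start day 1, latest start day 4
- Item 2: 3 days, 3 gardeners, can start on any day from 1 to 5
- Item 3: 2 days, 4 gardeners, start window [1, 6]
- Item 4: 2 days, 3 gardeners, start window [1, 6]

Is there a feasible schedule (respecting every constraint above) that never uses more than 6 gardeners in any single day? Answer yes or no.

no

The minimum achievable peak is 7; 6 < 7, so no feasible schedule stays within the cap.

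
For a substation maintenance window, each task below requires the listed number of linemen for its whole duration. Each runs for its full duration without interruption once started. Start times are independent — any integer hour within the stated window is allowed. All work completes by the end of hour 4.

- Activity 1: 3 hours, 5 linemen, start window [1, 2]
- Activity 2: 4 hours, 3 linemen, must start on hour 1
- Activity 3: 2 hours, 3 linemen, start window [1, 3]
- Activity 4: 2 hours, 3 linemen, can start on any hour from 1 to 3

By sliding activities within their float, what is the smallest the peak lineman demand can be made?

11

Early-start (Activity 1@1, Activity 2@1, Activity 3@1, Activity 4@1) gives peak 14: h1:14  h2:14  h3:8  h4:3.
Shift Activity 4→3.
Schedule Activity 1@1, Activity 2@1, Activity 3@1, Activity 4@3: h1:11  h2:11  h3:11  h4:6 — peak 11.
No arrangement of the 18 feasible schedules does better.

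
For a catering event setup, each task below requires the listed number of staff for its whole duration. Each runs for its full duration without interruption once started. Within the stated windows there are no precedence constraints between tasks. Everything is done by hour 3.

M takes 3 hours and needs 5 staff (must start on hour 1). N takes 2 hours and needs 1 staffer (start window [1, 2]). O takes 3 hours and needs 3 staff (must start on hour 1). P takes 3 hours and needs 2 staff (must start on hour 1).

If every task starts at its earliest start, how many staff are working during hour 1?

At early start, hour 1 has: M, N, O, P.
Demand: 5 + 1 + 3 + 2 = 11.

11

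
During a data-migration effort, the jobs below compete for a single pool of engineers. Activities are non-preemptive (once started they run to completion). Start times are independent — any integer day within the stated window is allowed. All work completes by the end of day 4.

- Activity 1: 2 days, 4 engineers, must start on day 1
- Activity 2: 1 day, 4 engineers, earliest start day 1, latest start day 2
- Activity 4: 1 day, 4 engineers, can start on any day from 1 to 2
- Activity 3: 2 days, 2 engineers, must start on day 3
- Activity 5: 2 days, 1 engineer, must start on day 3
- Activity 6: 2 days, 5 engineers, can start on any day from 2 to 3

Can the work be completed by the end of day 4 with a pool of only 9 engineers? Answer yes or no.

yes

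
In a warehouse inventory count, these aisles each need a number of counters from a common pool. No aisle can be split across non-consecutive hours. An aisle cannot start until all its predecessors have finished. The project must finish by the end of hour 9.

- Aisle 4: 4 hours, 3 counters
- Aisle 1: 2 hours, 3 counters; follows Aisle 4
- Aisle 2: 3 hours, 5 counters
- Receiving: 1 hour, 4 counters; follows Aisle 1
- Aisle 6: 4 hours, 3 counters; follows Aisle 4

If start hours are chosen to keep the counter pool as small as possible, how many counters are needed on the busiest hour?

Schedule Aisle 4@1, Aisle 1@5, Aisle 2@1, Receiving@7, Aisle 6@5: h1:8  h2:8  h3:8  h4:3  h5:6  h6:6  h7:7  h8:3  h9:0 — peak 8.

8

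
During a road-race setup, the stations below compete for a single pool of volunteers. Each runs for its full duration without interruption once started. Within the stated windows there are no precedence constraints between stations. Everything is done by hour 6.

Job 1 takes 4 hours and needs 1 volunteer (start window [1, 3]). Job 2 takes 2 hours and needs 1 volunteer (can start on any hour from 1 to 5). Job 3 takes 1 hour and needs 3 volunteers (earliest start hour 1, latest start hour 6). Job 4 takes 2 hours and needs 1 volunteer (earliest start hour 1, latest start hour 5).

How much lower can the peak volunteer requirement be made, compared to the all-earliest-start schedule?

3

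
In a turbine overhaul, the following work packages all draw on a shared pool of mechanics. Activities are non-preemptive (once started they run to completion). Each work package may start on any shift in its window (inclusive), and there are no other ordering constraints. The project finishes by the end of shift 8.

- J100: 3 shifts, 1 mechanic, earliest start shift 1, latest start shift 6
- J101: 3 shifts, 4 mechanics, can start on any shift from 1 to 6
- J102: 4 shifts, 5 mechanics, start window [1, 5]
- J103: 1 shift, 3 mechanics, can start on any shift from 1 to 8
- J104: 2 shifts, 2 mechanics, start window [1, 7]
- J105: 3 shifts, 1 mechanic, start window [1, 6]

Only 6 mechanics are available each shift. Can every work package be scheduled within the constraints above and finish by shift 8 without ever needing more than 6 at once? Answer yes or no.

yes

Schedule J100@1, J101@5, J102@1, J103@8, J104@7, J105@4: s1:6  s2:6  s3:6  s4:6  s5:5  s6:5  s7:6  s8:5 — peak 6 ≤ 6.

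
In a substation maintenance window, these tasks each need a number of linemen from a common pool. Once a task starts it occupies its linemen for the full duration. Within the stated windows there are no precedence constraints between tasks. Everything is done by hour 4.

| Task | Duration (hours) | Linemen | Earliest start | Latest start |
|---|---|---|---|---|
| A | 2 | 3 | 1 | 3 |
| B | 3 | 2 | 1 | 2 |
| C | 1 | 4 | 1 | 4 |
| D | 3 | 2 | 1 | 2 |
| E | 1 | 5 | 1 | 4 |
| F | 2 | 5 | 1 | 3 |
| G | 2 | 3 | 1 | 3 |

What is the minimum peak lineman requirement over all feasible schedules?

Early-start (A@1, B@1, C@1, D@1, E@1, F@1, G@1) gives peak 24: h1:24  h2:15  h3:4  h4:0.
Shift E→2, F→3, G→3.
Schedule A@1, B@1, C@1, D@1, E@2, F@3, G@3: h1:11  h2:12  h3:12  h4:8 — peak 12.

12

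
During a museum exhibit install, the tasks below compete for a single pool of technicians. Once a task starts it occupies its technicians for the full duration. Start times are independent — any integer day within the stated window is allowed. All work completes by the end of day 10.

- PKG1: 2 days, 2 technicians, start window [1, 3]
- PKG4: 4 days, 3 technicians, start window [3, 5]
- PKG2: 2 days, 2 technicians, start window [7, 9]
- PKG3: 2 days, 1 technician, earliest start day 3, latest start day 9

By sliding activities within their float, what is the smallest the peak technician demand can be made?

Early-start (PKG1@1, PKG4@3, PKG2@7, PKG3@3) gives peak 4: d1:2  d2:2  d3:4  d4:4  d5:3  d6:3  d7:2  d8:2  d9:0  d10:0.
Shift PKG3→7.
Schedule PKG1@1, PKG4@3, PKG2@7, PKG3@7: d1:2  d2:2  d3:3  d4:3  d5:3  d6:3  d7:3  d8:3  d9:0  d10:0 — peak 3.
Total technician-days = 22 over 10 days ⇒ peak ≥ ⌈22/10⌉ = 3, so 3 is optimal.

3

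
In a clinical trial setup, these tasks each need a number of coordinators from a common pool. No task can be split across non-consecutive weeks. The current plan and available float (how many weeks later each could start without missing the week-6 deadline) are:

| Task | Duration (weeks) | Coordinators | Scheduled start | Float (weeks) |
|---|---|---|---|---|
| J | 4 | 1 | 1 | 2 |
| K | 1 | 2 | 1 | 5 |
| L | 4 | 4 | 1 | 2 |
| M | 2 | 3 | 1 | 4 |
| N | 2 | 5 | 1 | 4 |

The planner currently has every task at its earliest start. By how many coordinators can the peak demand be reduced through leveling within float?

8

Early-start peak: w1:15  w2:13  w3:5  w4:5  w5:0  w6:0 ⇒ 15.
Leveled (J@1, K@3, L@3, M@5, N@1): w1:6  w2:6  w3:7  w4:5  w5:7  w6:7 ⇒ 7.
Reduction 15 − 7 = 8.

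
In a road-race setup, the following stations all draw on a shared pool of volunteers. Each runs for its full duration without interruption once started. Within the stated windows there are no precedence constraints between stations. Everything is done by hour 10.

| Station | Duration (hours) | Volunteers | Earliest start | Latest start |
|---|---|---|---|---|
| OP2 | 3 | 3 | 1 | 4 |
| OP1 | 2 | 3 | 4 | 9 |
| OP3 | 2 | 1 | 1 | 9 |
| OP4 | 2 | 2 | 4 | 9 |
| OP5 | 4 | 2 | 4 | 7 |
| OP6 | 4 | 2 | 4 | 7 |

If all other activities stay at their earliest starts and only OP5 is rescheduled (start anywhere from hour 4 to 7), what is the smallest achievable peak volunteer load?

7

OP5@4: h1:4  h2:4  h3:3  h4:9  h5:9  h6:4  h7:4  h8:0  h9:0  h10:0 → peak 9
OP5@5: h1:4  h2:4  h3:3  h4:7  h5:9  h6:4  h7:4  h8:2  h9:0  h10:0 → peak 9
OP5@6: h1:4  h2:4  h3:3  h4:7  h5:7  h6:4  h7:4  h8:2  h9:2  h10:0 → peak 7
OP5@7: h1:4  h2:4  h3:3  h4:7  h5:7  h6:2  h7:4  h8:2  h9:2  h10:2 → peak 7
Best is OP5@6, peak 7.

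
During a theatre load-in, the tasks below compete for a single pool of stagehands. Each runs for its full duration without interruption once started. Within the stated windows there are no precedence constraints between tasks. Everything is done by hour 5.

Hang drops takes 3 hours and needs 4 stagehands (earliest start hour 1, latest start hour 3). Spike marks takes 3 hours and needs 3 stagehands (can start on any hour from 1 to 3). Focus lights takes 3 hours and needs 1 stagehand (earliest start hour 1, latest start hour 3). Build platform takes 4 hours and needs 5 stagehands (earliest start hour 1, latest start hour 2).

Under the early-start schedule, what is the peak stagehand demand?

Early-start schedule: Hang drops@1, Spike marks@1, Focus lights@1, Build platform@1.
Load per hour: hour 1: 13, hour 2: 13, hour 3: 13, hour 4: 5, hour 5: 0.
Peak is 13.

13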